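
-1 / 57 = -0.02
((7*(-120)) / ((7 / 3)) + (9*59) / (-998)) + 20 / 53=-19050023 / 52894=-360.15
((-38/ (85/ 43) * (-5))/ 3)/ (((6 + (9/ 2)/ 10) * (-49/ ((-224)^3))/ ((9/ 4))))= 43581440/ 17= 2563614.12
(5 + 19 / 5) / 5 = 1.76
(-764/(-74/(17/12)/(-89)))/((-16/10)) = 1444915/1776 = 813.58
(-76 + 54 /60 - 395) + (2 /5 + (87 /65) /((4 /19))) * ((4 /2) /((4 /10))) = -113441 /260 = -436.31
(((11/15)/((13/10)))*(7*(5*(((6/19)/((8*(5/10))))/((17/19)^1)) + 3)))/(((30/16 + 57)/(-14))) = -8624/2669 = -3.23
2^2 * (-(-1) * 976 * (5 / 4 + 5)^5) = 595703125 / 16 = 37231445.31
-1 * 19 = -19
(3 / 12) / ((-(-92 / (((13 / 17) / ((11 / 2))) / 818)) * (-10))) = -13 / 281457440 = -0.00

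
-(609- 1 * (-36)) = -645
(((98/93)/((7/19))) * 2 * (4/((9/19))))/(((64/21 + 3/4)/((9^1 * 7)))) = 7924672/9889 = 801.36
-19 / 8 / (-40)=19 / 320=0.06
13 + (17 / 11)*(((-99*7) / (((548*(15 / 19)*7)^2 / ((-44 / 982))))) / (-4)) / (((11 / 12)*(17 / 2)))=83861767817 / 6450905300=13.00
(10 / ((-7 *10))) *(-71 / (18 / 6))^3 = 357911 / 189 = 1893.71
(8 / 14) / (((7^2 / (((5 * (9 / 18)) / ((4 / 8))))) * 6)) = 0.01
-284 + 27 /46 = -283.41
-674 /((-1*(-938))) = -0.72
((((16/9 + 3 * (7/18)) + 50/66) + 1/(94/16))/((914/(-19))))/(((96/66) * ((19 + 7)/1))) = -684665/321669504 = -0.00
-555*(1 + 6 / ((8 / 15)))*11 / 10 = -59829 / 8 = -7478.62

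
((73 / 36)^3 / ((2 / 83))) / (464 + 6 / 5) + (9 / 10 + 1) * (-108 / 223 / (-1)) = 402694739837 / 242003738880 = 1.66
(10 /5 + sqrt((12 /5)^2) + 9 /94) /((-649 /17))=-35921 /305030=-0.12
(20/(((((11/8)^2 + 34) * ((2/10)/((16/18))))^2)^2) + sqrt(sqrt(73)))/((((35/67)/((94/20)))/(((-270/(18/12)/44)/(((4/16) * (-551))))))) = 1081988161208320000/861021176943821154723 + 56682 * 73^(1/4)/212135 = 0.78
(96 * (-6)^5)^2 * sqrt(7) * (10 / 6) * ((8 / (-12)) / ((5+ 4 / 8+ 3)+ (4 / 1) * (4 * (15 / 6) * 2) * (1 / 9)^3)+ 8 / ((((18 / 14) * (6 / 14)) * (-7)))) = -25083825000284160 * sqrt(7) / 12553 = -5286828876046.89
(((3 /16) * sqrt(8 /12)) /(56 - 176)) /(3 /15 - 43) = sqrt(6) /82176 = 0.00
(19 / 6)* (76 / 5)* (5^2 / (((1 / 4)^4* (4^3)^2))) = 1805 / 24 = 75.21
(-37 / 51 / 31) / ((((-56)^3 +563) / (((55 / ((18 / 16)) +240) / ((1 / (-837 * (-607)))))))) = 58393400 / 2975901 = 19.62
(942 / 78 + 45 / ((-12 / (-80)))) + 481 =10310 / 13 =793.08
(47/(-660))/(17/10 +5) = -47/4422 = -0.01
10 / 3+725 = 2185 / 3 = 728.33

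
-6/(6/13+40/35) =-273/73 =-3.74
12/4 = 3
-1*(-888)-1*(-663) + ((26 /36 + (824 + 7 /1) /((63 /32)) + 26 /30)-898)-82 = 994.68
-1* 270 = -270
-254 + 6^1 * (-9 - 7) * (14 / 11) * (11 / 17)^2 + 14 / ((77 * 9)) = -8730232 / 28611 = -305.14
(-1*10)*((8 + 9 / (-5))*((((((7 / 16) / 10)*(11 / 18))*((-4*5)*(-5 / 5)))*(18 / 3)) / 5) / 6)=-6.63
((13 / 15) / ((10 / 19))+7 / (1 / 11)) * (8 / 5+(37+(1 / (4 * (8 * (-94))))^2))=146105121869 / 48128000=3035.76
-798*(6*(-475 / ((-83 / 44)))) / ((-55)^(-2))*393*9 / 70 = -15295470003000 / 83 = -184282771120.48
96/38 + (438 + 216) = 12474/19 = 656.53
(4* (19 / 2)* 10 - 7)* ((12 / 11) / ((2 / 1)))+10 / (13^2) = 378332 / 1859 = 203.51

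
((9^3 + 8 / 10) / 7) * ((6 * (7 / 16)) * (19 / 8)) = 207993 / 320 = 649.98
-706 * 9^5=-41688594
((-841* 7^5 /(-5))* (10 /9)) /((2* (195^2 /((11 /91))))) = 22211651 /4448925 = 4.99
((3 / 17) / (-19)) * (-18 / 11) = 54 / 3553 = 0.02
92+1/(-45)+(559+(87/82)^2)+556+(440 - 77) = 475384481/302580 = 1571.10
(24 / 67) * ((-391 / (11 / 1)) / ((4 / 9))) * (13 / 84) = -45747 / 10318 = -4.43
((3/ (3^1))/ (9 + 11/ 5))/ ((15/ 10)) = 5/ 84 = 0.06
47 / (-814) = -47 / 814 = -0.06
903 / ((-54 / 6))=-301 / 3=-100.33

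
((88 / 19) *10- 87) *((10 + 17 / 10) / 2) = -90441 / 380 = -238.00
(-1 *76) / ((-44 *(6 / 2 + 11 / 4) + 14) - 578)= 4 / 43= 0.09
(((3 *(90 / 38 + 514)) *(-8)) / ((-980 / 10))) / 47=117732 / 43757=2.69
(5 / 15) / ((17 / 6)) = 2 / 17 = 0.12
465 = 465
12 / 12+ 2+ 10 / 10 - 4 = 0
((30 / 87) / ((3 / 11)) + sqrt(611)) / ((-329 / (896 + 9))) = -71.47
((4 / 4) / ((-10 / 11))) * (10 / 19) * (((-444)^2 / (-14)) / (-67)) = -1084248 / 8911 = -121.68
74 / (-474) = -37 / 237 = -0.16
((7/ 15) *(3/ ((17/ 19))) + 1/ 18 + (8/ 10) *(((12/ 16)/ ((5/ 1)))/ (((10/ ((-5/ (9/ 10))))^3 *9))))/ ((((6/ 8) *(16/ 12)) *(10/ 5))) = 601547/ 743580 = 0.81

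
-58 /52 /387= -29 /10062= -0.00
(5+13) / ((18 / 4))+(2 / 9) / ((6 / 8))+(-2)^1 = 62 / 27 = 2.30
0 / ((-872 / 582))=0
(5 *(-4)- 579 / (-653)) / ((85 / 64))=-798784 / 55505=-14.39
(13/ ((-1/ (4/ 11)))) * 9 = -468/ 11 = -42.55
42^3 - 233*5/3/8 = 1776947/24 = 74039.46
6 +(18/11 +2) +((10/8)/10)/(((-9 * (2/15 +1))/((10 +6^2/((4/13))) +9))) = 263/33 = 7.97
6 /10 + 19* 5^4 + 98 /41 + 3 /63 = 51134953 /4305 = 11878.04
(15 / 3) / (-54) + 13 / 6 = 56 / 27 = 2.07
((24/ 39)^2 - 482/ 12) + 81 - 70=-29191/ 1014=-28.79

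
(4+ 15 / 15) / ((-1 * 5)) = -1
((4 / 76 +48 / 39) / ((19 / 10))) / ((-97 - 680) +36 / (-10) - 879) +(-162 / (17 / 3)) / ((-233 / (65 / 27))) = 22749979765 / 77125648977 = 0.29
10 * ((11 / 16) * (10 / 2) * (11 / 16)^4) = 4026275 / 524288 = 7.68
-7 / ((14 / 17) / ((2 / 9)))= -17 / 9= -1.89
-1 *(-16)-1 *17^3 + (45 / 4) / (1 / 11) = -19093 / 4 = -4773.25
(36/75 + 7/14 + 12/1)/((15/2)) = 649/375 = 1.73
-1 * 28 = -28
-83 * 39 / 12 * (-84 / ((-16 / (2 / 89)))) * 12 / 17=-67977 / 3026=-22.46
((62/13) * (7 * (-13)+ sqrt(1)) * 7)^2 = 1525683600/169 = 9027713.61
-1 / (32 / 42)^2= -441 / 256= -1.72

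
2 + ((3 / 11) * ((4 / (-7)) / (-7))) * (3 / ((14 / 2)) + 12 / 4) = 7834 / 3773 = 2.08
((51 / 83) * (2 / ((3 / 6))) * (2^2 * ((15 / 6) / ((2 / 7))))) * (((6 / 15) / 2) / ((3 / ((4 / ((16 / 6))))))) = 714 / 83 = 8.60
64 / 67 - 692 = -46300 / 67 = -691.04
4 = 4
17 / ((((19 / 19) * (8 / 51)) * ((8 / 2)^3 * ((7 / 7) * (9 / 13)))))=2.45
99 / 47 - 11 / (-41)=4576 / 1927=2.37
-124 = -124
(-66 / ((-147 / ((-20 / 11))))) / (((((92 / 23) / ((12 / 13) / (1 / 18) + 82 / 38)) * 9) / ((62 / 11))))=-2874940 / 1198197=-2.40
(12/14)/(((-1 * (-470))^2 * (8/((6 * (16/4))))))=9/773150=0.00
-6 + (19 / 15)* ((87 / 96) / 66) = -189529 / 31680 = -5.98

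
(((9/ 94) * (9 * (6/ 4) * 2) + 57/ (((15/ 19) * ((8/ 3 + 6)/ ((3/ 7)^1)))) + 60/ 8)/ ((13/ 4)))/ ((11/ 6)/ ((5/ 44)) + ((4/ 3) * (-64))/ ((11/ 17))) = -2141491/ 58992661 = -0.04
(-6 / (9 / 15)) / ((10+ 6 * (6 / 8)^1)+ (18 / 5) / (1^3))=-100 / 181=-0.55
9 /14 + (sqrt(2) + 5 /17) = 223 /238 + sqrt(2) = 2.35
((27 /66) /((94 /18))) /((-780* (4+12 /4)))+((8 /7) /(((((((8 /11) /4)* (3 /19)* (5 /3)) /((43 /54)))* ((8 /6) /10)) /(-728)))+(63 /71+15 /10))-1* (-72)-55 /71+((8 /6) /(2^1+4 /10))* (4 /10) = -124792783832953 /1202521320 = -103775.94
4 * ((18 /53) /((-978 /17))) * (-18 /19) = 0.02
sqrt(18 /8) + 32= 67 /2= 33.50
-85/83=-1.02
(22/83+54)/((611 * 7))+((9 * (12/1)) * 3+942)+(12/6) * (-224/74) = 16549137086/13134667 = 1259.96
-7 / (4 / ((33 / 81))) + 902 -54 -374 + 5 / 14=358075 / 756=473.64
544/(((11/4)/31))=67456/11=6132.36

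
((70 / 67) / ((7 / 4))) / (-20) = -2 / 67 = -0.03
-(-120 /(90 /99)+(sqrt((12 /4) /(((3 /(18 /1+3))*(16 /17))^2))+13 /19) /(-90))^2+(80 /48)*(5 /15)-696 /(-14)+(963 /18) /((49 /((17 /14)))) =-4461048242504221 /256759372800-26862227*sqrt(3) /1231200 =-17412.22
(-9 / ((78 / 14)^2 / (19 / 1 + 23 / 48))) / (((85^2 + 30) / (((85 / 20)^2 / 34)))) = -0.00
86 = 86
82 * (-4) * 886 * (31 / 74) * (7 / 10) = -15765484 / 185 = -85218.83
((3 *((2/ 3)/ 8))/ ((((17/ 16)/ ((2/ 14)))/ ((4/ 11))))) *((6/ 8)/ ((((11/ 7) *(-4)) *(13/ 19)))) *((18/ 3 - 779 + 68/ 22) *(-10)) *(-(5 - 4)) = 4827330/ 294151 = 16.41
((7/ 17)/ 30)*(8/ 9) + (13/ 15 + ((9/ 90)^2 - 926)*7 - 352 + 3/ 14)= -2195390479/ 321300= -6832.84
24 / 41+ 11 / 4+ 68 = 11699 / 164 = 71.34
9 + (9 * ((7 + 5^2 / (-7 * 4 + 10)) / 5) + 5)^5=78503625751 / 100000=785036.26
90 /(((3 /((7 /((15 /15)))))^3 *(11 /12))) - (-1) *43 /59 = 809953 /649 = 1248.00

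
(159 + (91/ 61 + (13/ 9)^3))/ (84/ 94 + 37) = 341733569/ 79199289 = 4.31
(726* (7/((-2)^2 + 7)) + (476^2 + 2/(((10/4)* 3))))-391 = 226647.27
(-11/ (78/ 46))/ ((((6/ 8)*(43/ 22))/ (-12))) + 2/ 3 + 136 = 106082/ 559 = 189.77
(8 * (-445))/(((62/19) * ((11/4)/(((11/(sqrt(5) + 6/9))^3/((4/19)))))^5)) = 63122127749035781973695436849164744948280/1555098314991537910888601 - 875273881107587088310293809792332995297300 * sqrt(5)/48208047764737675237546631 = -8005652259718.84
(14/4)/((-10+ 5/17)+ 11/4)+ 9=4019/473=8.50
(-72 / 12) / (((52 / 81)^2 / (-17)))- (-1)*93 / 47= 15852453 / 63544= 249.47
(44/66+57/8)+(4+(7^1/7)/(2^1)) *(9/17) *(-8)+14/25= -109213/10200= -10.71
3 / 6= 1 / 2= 0.50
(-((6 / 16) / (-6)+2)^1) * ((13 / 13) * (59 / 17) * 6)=-5487 / 136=-40.35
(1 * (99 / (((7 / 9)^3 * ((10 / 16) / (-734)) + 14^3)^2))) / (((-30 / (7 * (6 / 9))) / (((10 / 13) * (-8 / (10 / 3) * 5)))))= 4837612494882816 / 256236238296525887491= 0.00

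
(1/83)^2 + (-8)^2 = 440897/6889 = 64.00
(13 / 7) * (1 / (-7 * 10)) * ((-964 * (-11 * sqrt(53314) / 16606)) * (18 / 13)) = -47718 * sqrt(53314) / 2034235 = -5.42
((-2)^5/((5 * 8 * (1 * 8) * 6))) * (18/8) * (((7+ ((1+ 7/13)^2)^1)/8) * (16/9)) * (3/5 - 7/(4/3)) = 49073/135200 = 0.36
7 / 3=2.33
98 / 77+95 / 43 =3.48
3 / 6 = 1 / 2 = 0.50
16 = 16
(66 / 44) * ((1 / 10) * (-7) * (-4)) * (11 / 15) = 77 / 25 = 3.08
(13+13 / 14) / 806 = 15 / 868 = 0.02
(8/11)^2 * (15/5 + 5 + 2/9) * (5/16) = 1.36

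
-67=-67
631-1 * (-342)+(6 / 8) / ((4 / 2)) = 973.38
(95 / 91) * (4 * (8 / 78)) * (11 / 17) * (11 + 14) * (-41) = -17138000 / 60333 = -284.06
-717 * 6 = -4302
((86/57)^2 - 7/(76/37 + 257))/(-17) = -7783241/58823145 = -0.13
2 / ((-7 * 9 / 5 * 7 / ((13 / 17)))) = -130 / 7497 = -0.02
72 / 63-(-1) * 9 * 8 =512 / 7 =73.14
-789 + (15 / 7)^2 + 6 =-38142 / 49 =-778.41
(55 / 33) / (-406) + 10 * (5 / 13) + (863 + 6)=13820581 / 15834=872.84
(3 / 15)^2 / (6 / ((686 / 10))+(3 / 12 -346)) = -1372 / 11856225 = -0.00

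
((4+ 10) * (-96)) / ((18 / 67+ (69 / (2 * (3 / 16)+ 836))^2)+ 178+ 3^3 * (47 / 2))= -8062804450176 / 4875929775527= -1.65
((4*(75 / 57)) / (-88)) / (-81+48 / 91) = 2275 / 3061014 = 0.00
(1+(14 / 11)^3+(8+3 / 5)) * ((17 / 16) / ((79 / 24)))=1979004 / 525745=3.76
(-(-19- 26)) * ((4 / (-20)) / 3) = -3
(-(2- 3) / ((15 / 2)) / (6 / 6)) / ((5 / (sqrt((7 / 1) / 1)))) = 2*sqrt(7) / 75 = 0.07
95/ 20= 19/ 4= 4.75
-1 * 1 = -1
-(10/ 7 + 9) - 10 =-143/ 7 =-20.43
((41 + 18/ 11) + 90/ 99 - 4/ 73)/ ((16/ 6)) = 104769/ 6424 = 16.31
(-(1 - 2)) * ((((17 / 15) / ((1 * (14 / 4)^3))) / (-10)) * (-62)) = 4216 / 25725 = 0.16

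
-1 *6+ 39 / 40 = -201 / 40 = -5.02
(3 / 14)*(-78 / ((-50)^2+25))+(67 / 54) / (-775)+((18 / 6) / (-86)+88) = 55952981057 / 636140925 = 87.96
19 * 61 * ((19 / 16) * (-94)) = -1034987 / 8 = -129373.38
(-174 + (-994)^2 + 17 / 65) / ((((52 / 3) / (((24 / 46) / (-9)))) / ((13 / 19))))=-64211047 / 28405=-2260.55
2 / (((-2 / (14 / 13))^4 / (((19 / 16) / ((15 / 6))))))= 45619 / 571220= 0.08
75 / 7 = 10.71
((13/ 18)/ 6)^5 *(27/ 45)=371293/ 24488801280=0.00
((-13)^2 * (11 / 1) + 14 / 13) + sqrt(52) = 2 * sqrt(13) + 24181 / 13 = 1867.29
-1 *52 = -52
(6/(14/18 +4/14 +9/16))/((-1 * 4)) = -1512/1639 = -0.92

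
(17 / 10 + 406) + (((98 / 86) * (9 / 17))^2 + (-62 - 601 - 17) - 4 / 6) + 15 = -4129585349 / 16030830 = -257.60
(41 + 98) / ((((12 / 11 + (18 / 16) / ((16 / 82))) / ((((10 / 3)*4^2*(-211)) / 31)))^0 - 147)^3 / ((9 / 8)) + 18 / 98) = -0.00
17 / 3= 5.67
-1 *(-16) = 16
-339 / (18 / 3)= -113 / 2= -56.50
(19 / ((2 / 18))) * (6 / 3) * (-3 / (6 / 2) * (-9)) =3078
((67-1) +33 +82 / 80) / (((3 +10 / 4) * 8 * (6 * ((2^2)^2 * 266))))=0.00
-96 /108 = -8 /9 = -0.89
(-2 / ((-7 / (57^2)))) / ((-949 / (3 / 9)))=-2166 / 6643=-0.33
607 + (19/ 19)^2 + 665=1273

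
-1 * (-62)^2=-3844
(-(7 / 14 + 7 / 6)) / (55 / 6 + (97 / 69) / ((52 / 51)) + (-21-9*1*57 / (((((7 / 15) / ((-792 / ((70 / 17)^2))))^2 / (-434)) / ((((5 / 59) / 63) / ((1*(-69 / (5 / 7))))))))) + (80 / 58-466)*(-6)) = 8426310796540 / 143008183401461471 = 0.00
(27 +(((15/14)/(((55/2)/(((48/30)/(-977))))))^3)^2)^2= 5847780288561712147297262358736414995461594415673318200669000464322201/8021646486367232026470867393016224264180266957399742724277587890625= 729.00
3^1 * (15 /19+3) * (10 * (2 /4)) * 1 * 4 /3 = 1440 /19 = 75.79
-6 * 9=-54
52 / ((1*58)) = 26 / 29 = 0.90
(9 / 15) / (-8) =-3 / 40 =-0.08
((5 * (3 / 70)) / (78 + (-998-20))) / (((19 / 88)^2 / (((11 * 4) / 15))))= -42592 / 2969225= -0.01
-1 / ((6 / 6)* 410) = -1 / 410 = -0.00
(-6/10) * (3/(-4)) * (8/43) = 18/215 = 0.08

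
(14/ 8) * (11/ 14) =11/ 8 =1.38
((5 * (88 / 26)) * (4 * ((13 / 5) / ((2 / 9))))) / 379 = 792 / 379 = 2.09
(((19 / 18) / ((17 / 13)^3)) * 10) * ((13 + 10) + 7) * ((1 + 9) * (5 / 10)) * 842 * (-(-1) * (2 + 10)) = 35147606000 / 4913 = 7154000.81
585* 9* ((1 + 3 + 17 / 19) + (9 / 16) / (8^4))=32090275035 / 1245184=25771.51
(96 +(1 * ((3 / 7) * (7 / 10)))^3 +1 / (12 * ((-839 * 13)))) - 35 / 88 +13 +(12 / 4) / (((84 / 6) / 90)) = 80570991271 / 629879250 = 127.91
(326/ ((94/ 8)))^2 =1700416/ 2209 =769.77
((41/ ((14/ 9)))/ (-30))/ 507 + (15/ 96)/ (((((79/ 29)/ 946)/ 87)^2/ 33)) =1389938151301163213/ 295324120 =4706483680.71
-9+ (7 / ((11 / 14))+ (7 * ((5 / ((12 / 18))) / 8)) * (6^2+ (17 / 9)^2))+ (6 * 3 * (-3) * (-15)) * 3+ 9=12823621 / 4752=2698.57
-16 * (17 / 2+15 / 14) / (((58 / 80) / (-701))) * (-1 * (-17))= 511000960 / 203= 2517246.11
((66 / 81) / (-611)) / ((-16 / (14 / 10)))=77 / 659880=0.00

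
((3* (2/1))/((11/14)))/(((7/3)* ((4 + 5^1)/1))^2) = 4/231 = 0.02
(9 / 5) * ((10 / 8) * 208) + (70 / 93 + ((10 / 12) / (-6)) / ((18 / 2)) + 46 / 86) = 202674883 / 431892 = 469.27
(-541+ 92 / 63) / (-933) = 33991 / 58779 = 0.58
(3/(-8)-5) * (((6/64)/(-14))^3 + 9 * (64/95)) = -2227024318761/68335697920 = -32.59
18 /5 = 3.60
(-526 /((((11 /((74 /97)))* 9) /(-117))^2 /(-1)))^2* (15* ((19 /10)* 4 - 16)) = -29856735557359191936 /1296157203121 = -23034810.50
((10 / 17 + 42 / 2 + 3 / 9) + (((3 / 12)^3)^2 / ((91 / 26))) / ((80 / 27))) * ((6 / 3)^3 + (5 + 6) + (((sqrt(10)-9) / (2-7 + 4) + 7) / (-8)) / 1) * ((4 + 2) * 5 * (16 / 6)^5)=1282213217 * sqrt(10) / 115668 + 2564426434 / 1701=1542654.08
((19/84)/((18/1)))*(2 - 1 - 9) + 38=7163/189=37.90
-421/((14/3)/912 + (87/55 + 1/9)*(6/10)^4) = -1875.11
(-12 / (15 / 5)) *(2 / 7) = -1.14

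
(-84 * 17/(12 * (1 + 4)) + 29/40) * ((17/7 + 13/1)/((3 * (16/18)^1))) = -74763/560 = -133.51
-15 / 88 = -0.17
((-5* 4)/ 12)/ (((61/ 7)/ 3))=-35/ 61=-0.57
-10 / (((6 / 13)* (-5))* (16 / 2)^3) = 13 / 1536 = 0.01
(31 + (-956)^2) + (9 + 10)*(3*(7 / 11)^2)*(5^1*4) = 110645867 / 121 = 914428.65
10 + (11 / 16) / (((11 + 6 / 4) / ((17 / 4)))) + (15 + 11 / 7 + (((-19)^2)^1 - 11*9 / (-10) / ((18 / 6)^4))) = 19551541 / 50400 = 387.93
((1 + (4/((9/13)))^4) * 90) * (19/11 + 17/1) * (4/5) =12060355696/8019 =1503972.53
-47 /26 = -1.81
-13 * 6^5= -101088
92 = 92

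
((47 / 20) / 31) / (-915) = -47 / 567300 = -0.00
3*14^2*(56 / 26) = 16464 / 13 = 1266.46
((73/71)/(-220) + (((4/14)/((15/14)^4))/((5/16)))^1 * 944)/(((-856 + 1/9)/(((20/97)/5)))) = -517897722871/16412517309375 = -0.03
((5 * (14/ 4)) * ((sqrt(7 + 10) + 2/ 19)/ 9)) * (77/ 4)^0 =35/ 171 + 35 * sqrt(17)/ 18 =8.22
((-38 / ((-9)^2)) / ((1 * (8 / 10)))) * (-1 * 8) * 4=1520 / 81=18.77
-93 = -93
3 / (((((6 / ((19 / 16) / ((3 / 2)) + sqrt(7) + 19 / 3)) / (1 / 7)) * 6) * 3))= sqrt(7) / 252 + 19 / 672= 0.04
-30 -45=-75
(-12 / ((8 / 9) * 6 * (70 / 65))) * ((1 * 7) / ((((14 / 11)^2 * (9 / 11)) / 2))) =-17303 / 784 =-22.07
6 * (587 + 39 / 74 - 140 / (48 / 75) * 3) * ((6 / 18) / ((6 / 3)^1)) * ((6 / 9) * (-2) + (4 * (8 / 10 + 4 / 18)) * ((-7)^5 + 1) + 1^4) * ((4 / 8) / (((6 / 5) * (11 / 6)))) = 1073299.77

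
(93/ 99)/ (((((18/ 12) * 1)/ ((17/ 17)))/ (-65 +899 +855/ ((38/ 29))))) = 30721/ 33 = 930.94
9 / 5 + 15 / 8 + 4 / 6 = 521 / 120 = 4.34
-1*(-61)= 61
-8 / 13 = -0.62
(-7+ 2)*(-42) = 210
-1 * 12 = -12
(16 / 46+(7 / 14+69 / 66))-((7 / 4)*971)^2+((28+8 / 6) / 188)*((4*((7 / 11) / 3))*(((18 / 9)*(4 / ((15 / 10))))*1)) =-14832566091289 / 5136912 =-2887447.96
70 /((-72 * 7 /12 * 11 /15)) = -25 /11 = -2.27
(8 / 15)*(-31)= -248 / 15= -16.53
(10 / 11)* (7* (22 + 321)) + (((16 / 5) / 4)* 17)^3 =6460002 / 1375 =4698.18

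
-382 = -382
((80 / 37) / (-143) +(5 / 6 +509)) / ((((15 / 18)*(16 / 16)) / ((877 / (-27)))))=-14193972253 / 714285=-19871.58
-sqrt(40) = -2 *sqrt(10) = -6.32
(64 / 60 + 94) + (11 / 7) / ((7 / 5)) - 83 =9694 / 735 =13.19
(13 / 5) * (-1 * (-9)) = 117 / 5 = 23.40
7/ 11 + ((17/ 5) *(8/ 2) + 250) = 14533/ 55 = 264.24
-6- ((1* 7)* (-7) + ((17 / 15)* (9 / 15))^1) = 1058 / 25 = 42.32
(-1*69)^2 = 4761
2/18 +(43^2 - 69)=16021/9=1780.11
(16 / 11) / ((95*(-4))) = -0.00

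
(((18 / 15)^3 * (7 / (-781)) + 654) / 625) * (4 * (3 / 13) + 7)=6576059514 / 793203125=8.29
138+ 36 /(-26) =1776 /13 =136.62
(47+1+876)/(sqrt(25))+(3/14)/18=77621/420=184.81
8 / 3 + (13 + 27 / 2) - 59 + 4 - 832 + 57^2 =14347 / 6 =2391.17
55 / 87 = 0.63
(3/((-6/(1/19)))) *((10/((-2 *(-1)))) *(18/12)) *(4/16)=-0.05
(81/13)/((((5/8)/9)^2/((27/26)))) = 5668704/4225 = 1341.71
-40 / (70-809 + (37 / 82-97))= 656 / 13703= 0.05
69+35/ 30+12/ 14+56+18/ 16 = 21529/ 168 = 128.15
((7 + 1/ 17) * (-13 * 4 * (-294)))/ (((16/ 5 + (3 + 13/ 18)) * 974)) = 16.01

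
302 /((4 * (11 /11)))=151 /2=75.50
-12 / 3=-4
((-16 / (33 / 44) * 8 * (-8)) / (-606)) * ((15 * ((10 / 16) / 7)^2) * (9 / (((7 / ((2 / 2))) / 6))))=-72000 / 34643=-2.08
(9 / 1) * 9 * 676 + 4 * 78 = 55068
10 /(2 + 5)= 10 /7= 1.43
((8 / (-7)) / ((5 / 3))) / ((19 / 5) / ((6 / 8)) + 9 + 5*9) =-36 / 3101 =-0.01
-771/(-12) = 257/4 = 64.25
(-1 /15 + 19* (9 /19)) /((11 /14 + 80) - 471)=-0.02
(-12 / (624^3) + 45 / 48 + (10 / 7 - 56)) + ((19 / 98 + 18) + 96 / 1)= 60083345039 / 992130048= 60.56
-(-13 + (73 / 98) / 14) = 12.95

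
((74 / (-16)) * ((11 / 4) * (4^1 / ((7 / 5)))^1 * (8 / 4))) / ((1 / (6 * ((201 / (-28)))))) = 1227105 / 392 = 3130.37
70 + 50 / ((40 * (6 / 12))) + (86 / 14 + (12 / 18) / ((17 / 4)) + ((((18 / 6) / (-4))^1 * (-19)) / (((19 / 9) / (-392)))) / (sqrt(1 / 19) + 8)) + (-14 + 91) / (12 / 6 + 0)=-1144484 / 5355 + 98 * sqrt(19) / 45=-204.23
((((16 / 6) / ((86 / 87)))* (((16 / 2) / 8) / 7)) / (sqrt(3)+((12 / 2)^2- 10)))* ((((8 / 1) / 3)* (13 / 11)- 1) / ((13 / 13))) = 214136 / 6684909- 8236* sqrt(3) / 6684909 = 0.03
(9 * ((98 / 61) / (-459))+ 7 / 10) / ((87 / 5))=20797 / 541314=0.04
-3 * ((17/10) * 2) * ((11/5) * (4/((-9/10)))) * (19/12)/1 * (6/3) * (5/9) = 14212/81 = 175.46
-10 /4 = -5 /2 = -2.50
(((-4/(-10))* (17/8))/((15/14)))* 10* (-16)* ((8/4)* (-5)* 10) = 38080/3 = 12693.33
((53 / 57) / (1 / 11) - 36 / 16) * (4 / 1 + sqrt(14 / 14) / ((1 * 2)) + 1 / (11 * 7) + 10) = 1355155 / 11704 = 115.79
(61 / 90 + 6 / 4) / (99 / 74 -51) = -0.04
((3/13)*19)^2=19.22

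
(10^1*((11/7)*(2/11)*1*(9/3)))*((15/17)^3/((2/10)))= 1012500/34391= 29.44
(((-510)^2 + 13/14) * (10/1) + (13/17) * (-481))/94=154738167/5593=27666.40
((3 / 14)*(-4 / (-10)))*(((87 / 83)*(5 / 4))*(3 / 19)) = 0.02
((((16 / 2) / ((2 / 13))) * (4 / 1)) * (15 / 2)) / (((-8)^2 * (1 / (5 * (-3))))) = -2925 / 8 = -365.62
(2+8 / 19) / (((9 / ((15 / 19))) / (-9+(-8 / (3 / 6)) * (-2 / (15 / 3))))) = -598 / 1083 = -0.55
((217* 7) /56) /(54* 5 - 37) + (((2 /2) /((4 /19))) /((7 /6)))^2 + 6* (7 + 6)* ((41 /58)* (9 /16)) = 252732733 /5297488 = 47.71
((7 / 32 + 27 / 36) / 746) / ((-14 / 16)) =-31 / 20888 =-0.00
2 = 2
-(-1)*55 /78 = 55 /78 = 0.71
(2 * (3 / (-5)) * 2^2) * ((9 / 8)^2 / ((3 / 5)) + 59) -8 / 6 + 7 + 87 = -24079 / 120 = -200.66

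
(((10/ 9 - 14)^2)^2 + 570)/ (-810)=-92401853/ 2657205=-34.77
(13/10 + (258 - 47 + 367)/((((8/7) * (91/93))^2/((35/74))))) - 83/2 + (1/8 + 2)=361236623/2000960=180.53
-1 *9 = -9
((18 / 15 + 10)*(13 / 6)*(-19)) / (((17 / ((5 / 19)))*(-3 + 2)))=364 / 51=7.14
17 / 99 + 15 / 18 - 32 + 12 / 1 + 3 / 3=-17.99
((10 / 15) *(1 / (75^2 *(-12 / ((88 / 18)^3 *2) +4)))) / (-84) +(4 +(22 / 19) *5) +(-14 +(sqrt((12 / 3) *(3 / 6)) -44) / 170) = -5061019299374 / 1132383695625 +sqrt(2) / 170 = -4.46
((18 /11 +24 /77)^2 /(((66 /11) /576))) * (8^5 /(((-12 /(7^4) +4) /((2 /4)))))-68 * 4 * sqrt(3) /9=216760320000 /145079-272 * sqrt(3) /9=1494032.39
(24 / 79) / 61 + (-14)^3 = -13223312 / 4819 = -2744.00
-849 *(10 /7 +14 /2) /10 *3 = -150273 /70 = -2146.76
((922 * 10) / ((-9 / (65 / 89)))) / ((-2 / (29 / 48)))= 4344925 / 19224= 226.02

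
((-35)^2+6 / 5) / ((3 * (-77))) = -6131 / 1155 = -5.31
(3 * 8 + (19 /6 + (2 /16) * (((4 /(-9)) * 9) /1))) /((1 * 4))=20 /3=6.67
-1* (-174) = 174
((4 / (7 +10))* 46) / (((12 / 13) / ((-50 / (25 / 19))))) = -22724 / 51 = -445.57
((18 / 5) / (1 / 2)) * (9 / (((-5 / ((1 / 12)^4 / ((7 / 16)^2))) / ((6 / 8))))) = -0.00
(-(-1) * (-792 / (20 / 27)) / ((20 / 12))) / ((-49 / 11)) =176418 / 1225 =144.01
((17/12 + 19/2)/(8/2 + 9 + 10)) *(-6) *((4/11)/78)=-131/9867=-0.01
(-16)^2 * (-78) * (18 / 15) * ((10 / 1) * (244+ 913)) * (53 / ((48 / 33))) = -10101776256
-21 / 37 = -0.57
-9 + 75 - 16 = 50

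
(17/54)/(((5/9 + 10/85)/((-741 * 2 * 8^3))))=-36548096/103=-354835.88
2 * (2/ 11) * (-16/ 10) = -32/ 55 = -0.58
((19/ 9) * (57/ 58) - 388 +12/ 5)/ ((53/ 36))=-2002002/ 7685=-260.51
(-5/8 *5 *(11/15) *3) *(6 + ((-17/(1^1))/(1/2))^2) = -31955/4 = -7988.75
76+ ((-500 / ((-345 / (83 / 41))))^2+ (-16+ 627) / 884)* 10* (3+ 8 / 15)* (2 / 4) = 392297881795 / 1632661164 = 240.28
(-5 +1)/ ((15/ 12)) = -3.20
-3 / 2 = -1.50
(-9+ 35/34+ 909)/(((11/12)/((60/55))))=200520/187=1072.30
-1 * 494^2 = -244036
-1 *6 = -6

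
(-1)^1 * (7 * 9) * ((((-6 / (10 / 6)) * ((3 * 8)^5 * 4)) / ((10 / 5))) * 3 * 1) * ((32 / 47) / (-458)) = -866843099136 / 53815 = -16107834.23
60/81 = 20/27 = 0.74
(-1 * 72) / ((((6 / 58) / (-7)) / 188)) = 915936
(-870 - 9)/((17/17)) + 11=-868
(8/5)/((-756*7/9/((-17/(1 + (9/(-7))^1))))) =-17/105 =-0.16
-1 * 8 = -8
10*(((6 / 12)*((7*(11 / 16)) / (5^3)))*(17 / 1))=1309 / 400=3.27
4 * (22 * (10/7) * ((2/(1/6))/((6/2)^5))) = 3520/567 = 6.21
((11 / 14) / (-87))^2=121 / 1483524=0.00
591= 591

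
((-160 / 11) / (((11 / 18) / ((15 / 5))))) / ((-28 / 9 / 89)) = 1730160 / 847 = 2042.69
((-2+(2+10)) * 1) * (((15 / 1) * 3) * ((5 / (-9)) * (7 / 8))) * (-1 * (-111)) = -97125 / 4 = -24281.25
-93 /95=-0.98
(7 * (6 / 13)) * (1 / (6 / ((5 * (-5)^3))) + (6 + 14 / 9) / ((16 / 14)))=-12292 / 39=-315.18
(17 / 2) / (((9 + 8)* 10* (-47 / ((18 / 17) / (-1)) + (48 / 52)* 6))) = 117 / 116830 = 0.00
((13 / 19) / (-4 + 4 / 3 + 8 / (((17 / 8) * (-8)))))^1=-663 / 3040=-0.22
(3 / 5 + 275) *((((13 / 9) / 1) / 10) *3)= 8957 / 75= 119.43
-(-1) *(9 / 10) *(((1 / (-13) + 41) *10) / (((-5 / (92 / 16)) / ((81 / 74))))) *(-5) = 2230011 / 962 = 2318.10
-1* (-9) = 9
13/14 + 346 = 4857/14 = 346.93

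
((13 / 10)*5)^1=13 / 2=6.50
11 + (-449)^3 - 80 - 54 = -90518972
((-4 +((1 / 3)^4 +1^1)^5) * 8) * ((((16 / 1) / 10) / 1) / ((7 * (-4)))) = 163835826752 / 122037454035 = 1.34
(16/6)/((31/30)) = 80/31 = 2.58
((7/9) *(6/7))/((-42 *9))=-1/567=-0.00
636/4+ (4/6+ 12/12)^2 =1456/9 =161.78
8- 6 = 2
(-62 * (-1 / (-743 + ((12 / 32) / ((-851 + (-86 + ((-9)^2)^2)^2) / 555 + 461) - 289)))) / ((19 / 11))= -0.03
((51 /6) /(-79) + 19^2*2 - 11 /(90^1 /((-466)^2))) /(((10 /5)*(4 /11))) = -2019334999 /56880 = -35501.67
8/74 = 4/37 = 0.11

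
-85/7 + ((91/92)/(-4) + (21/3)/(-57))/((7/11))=-1868353/146832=-12.72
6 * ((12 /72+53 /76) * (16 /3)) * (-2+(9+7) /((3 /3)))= 22064 /57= 387.09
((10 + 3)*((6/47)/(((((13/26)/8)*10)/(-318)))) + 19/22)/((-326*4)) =4361039/6741680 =0.65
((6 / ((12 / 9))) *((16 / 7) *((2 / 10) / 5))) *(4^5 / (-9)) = -8192 / 175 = -46.81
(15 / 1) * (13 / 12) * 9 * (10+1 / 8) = 47385 / 32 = 1480.78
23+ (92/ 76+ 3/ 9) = 1399/ 57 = 24.54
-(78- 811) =733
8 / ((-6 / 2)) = -8 / 3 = -2.67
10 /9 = 1.11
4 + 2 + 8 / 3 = 26 / 3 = 8.67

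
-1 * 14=-14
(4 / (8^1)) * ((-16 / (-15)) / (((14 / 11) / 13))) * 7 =572 / 15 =38.13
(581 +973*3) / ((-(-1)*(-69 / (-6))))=7000 / 23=304.35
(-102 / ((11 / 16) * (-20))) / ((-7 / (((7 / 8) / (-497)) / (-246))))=-17 / 2241470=-0.00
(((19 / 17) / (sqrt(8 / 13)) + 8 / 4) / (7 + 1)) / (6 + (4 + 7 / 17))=19 *sqrt(26) / 5664 + 17 / 708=0.04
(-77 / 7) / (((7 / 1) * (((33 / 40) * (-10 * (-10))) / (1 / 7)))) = -2 / 735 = -0.00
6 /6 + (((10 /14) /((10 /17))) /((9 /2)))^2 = 4258 /3969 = 1.07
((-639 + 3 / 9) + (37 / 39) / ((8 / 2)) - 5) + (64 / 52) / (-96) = -33459 / 52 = -643.44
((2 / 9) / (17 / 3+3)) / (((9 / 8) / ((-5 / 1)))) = -40 / 351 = -0.11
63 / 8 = 7.88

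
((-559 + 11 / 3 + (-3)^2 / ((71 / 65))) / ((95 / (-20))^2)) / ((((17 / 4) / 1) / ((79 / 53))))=-589180736 / 69280593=-8.50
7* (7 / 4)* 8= 98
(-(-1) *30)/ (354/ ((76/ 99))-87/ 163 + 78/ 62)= 1920140/ 29560933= 0.06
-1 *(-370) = 370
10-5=5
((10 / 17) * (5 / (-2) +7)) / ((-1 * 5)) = -9 / 17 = -0.53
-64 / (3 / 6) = -128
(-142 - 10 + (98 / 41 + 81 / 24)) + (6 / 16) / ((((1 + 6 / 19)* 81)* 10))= -323762971 / 2214000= -146.23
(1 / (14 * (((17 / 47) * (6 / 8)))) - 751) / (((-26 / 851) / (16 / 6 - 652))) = -222149007362 / 13923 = -15955541.72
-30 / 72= -0.42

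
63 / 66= 21 / 22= 0.95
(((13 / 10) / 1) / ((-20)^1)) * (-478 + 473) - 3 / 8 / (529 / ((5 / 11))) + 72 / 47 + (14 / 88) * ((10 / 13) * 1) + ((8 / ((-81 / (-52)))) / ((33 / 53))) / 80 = 8994195074 / 4319821935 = 2.08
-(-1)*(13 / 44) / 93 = 13 / 4092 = 0.00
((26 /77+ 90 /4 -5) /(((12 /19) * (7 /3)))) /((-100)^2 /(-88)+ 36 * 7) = 0.09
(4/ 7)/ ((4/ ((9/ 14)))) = 9/ 98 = 0.09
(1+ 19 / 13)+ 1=45 / 13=3.46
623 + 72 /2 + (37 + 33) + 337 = 1066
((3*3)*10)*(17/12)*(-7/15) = -119/2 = -59.50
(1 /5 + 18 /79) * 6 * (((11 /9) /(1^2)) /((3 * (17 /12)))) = 14872 /20145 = 0.74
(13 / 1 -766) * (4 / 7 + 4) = -24096 / 7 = -3442.29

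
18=18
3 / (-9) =-1 / 3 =-0.33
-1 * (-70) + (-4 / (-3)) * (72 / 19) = 1426 / 19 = 75.05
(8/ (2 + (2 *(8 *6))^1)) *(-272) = -22.20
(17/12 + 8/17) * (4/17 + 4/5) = 1694/867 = 1.95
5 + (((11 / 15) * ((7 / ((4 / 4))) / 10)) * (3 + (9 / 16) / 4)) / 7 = 16737 / 3200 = 5.23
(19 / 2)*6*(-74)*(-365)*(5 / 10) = 769785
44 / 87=0.51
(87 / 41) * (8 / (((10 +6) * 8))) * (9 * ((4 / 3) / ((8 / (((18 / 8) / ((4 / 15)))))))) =35235 / 20992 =1.68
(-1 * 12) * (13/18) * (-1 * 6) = 52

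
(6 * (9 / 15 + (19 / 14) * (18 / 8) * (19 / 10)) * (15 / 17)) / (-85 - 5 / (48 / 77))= -38718 / 106267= -0.36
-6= -6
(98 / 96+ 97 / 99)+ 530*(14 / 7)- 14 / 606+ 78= 182378165 / 159984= 1139.98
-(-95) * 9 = 855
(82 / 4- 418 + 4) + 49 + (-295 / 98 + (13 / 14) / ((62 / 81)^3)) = -8068137237 / 23356144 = -345.44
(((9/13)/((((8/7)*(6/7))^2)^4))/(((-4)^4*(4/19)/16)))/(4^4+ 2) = 0.00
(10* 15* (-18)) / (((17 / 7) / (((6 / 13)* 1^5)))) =-113400 / 221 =-513.12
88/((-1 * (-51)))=1.73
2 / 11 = 0.18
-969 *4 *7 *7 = -189924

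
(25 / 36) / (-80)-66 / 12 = -5.51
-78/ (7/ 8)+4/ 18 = -5602/ 63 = -88.92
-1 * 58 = -58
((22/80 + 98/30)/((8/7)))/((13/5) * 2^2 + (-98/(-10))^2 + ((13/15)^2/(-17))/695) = 527244375/18109265024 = 0.03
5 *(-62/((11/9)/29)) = -80910/11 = -7355.45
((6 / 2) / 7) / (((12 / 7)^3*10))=49 / 5760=0.01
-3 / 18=-1 / 6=-0.17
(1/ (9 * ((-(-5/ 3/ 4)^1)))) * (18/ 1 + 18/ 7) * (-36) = -6912/ 35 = -197.49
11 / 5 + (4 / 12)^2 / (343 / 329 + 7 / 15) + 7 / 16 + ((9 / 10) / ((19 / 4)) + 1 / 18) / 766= 99445043 / 36676080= 2.71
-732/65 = -11.26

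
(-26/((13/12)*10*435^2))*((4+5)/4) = -0.00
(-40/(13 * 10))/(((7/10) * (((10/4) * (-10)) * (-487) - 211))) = -10/272181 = -0.00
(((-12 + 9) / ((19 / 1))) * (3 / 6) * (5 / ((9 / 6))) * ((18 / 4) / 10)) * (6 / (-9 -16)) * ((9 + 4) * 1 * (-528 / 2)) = -46332 / 475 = -97.54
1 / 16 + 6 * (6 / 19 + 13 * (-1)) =-23117 / 304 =-76.04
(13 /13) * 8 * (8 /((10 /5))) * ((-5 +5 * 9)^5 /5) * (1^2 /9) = 655360000 /9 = 72817777.78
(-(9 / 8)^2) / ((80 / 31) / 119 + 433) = -298809 / 102234688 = -0.00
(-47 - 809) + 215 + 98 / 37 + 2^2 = -23471 / 37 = -634.35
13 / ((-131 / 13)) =-169 / 131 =-1.29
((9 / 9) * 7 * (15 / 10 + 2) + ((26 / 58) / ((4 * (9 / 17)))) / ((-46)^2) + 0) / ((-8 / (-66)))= 595355959 / 2945472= 202.13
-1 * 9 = -9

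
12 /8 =3 /2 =1.50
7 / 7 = 1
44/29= 1.52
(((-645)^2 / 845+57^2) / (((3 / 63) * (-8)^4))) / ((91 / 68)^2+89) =639557289 / 3027160448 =0.21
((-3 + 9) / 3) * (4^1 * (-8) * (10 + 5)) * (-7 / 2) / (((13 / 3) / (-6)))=-60480 / 13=-4652.31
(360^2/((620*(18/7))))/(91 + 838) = 2520/28799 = 0.09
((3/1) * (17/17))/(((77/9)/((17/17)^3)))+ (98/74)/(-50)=46177/142450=0.32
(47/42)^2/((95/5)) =2209/33516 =0.07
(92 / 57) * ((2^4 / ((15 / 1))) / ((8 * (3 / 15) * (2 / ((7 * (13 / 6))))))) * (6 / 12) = 2093 / 513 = 4.08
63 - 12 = 51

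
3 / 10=0.30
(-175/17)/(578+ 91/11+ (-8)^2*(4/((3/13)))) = -1155/190247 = -0.01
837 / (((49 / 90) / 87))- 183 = 6544743 / 49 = 133566.18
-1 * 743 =-743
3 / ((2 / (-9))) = -27 / 2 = -13.50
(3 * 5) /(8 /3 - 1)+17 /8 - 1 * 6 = 41 /8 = 5.12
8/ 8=1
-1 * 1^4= -1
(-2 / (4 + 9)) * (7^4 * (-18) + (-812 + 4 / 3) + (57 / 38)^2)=528317 / 78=6773.29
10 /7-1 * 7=-39 /7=-5.57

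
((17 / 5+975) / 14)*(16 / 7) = 39136 / 245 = 159.74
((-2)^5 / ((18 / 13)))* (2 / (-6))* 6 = 416 / 9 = 46.22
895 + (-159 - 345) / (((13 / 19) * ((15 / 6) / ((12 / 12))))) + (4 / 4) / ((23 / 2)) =897659 / 1495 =600.44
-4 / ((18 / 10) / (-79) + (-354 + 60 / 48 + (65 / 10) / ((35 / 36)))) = 44240 / 3827723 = 0.01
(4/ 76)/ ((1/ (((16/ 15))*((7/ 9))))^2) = 12544/ 346275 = 0.04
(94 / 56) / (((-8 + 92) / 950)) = 22325 / 1176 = 18.98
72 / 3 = 24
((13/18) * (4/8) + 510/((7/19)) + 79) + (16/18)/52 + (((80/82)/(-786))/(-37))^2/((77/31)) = 297573092483942071/203306980883292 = 1463.66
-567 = -567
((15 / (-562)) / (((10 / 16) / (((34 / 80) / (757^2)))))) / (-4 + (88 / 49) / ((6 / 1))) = 441 / 51528566080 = 0.00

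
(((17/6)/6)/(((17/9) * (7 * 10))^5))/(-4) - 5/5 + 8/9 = -2245979915259049/20213819236800000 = -0.11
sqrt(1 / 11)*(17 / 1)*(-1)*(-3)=51*sqrt(11) / 11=15.38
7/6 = 1.17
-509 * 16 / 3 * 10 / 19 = -81440 / 57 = -1428.77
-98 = -98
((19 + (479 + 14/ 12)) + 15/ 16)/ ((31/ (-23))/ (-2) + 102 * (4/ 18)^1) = 552115/ 25768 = 21.43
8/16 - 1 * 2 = -3/2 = -1.50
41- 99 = -58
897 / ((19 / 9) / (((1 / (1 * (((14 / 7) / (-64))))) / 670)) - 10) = -129168 / 7805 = -16.55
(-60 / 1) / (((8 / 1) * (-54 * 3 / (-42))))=-35 / 18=-1.94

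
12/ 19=0.63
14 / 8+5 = 27 / 4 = 6.75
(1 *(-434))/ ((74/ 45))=-9765/ 37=-263.92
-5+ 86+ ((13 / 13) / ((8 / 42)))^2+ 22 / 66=5227 / 48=108.90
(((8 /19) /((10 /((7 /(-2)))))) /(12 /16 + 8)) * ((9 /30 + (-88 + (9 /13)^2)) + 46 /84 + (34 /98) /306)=258382972 /177006375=1.46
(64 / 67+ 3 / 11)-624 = -458983 / 737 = -622.77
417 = 417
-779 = -779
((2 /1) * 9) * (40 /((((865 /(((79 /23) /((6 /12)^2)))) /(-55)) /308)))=-770837760 /3979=-193726.50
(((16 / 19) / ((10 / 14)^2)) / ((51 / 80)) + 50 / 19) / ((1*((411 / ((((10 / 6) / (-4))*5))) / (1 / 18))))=-63235 / 43011972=-0.00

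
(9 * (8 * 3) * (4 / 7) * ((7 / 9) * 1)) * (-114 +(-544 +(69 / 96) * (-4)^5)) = -133824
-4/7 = -0.57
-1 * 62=-62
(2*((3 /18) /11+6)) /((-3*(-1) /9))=397 /11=36.09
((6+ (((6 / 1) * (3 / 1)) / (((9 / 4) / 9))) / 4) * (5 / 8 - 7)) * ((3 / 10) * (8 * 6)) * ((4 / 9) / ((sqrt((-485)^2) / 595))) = -1201.29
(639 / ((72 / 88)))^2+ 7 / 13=609961.54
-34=-34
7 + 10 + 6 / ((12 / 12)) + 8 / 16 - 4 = 19.50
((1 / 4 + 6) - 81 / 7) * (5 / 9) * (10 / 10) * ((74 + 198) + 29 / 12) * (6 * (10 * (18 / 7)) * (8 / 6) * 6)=-49065700 / 49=-1001340.82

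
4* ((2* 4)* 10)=320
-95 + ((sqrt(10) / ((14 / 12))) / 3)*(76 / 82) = -95 + 76*sqrt(10) / 287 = -94.16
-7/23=-0.30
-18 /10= -9 /5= -1.80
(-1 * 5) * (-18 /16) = 45 /8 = 5.62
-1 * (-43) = 43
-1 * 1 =-1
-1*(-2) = 2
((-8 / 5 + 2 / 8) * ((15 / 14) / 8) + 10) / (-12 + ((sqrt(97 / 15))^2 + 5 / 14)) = -65985 / 34784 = -1.90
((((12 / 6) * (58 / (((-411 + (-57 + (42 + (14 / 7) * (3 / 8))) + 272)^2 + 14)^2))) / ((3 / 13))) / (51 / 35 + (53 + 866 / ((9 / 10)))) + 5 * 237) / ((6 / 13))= 116242390956606901025 / 45274543702636446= 2567.50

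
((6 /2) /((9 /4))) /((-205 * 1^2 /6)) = -8 /205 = -0.04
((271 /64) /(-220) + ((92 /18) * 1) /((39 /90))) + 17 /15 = 7088567 /549120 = 12.91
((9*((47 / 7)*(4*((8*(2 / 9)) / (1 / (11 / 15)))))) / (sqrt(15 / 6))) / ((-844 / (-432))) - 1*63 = -63 + 1191168*sqrt(10) / 36925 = 39.01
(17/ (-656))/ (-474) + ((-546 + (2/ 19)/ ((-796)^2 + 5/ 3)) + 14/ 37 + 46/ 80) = -1132373380019066389/ 2077571805840480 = -545.05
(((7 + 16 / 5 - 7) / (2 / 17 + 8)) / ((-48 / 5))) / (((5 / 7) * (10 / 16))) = -476 / 5175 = -0.09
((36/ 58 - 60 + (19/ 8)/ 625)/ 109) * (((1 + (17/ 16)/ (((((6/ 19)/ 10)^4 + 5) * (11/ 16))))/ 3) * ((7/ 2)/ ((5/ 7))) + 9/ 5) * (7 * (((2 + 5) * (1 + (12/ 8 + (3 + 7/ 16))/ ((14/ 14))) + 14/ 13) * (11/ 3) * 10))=-23477.80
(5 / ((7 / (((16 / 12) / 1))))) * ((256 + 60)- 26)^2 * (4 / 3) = 6728000 / 63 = 106793.65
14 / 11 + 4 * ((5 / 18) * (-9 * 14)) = -1526 / 11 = -138.73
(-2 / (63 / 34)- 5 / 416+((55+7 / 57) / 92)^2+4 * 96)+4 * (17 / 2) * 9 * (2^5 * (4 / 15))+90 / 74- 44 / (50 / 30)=2749287737588141 / 925909377120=2969.28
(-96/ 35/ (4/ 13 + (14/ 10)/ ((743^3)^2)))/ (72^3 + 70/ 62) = -2169641139073983377504/ 90844818242042375892500777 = -0.00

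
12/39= 4/13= 0.31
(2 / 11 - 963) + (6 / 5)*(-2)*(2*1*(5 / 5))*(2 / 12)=-52999 / 55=-963.62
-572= -572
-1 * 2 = -2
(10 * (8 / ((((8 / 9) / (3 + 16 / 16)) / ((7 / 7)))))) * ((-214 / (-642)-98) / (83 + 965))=-4395 / 131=-33.55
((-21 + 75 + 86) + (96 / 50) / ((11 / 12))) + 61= 55851 / 275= 203.09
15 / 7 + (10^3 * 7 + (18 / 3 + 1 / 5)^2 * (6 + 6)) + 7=1307324 / 175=7470.42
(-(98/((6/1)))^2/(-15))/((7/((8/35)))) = 392/675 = 0.58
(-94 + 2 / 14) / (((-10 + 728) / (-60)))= 19710 / 2513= 7.84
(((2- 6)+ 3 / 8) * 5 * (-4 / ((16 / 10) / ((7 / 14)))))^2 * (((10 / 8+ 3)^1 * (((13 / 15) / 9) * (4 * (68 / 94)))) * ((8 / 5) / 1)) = 78990925 / 81216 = 972.60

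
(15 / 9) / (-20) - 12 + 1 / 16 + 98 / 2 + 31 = 3263 / 48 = 67.98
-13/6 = -2.17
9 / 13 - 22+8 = -173 / 13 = -13.31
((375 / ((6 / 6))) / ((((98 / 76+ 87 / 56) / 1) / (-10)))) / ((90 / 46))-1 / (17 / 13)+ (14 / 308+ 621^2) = 4751251865 / 12342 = 384966.12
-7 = -7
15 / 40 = 3 / 8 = 0.38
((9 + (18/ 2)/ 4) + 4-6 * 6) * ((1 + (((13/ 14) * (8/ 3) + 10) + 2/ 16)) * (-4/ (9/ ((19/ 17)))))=3603445/ 25704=140.19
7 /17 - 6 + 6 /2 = -44 /17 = -2.59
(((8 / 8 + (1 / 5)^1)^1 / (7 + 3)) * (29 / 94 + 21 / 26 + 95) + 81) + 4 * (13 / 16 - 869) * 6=-633728163 / 30550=-20743.97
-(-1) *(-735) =-735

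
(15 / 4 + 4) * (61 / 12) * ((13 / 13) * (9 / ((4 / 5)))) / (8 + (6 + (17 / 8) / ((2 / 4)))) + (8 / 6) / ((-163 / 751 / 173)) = -593129771 / 571152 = -1038.48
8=8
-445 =-445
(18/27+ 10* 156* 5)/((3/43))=1006286/9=111809.56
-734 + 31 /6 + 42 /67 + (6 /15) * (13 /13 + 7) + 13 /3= -482851 /670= -720.67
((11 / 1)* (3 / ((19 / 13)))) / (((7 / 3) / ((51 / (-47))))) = -65637 / 6251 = -10.50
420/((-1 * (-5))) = 84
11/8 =1.38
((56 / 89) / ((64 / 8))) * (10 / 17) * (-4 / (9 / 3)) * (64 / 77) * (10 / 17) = -25600 / 848793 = -0.03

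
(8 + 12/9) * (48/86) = 224/43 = 5.21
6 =6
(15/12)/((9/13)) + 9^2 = 2981/36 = 82.81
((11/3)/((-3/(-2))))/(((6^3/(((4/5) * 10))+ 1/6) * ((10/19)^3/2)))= 75449/61125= 1.23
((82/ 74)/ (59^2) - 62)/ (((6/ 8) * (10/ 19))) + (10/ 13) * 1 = -1308484904/ 8371805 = -156.30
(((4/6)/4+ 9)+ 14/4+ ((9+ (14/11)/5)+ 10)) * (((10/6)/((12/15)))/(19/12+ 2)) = 26335/1419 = 18.56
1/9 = 0.11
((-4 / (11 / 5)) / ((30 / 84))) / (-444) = 14 / 1221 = 0.01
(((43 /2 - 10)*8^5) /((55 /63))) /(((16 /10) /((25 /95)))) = 14837760 /209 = 70994.07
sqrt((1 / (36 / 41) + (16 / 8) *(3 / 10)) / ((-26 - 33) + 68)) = sqrt(1565) / 90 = 0.44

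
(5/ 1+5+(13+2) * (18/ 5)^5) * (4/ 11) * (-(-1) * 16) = 363197056/ 6875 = 52828.66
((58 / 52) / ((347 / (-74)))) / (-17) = 1073 / 76687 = 0.01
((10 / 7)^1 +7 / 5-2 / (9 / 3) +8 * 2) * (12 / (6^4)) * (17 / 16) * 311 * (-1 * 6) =-10082309 / 30240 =-333.41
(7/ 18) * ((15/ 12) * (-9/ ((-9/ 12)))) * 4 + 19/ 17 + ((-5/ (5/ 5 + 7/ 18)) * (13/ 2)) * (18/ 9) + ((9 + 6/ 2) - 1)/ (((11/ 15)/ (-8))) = -36299/ 255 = -142.35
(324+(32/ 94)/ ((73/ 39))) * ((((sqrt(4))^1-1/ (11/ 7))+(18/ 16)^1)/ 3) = 278067/ 1034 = 268.92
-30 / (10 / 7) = -21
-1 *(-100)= 100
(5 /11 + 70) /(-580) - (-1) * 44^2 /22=112133 /1276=87.88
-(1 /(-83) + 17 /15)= -1396 /1245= -1.12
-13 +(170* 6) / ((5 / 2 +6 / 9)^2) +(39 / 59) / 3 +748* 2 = 33757590 / 21299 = 1584.94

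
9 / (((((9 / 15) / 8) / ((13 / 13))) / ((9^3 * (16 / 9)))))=155520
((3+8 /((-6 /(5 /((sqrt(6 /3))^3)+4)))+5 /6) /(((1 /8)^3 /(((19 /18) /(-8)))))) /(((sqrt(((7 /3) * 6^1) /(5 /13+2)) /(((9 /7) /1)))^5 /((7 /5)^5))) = 718783794 * sqrt(5642) /2354909375+319459464 * sqrt(2821) /470981875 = 58.95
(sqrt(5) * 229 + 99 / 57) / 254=33 / 4826 + 229 * sqrt(5) / 254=2.02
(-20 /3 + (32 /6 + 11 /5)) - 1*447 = -6692 /15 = -446.13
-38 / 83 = -0.46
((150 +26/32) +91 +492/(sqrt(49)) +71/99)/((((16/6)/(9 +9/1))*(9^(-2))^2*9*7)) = 7585602939/34496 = 219898.04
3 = 3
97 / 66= 1.47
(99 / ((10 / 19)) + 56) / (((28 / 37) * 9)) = 35.84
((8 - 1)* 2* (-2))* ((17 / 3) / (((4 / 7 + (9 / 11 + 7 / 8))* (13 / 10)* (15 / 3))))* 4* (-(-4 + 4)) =0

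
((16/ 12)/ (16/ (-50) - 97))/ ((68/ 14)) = -350/ 124083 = -0.00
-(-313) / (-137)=-313 / 137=-2.28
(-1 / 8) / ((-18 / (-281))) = -281 / 144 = -1.95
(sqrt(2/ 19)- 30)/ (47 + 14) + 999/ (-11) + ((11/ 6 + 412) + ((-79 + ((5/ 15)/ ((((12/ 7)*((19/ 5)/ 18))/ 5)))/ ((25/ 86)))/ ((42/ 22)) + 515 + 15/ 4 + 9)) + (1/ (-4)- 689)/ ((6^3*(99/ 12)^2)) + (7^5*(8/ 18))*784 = sqrt(38)/ 1159 + 1862928535240063/ 318062052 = 5857122.93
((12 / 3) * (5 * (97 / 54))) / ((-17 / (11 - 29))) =1940 / 51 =38.04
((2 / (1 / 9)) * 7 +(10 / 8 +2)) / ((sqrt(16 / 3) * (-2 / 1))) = -517 * sqrt(3) / 32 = -27.98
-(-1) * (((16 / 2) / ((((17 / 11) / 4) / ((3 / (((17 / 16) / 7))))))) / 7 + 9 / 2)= 36393 / 578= 62.96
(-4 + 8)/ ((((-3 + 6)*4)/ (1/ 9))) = 1/ 27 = 0.04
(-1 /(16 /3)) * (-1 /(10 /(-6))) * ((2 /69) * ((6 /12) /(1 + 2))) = -1 /1840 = -0.00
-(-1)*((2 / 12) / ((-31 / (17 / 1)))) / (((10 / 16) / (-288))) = 6528 / 155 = 42.12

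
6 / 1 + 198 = 204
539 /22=24.50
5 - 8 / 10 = 21 / 5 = 4.20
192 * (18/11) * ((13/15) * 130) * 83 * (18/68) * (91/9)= 1470478464/187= 7863521.20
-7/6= -1.17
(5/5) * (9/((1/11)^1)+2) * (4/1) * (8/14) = 1616/7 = 230.86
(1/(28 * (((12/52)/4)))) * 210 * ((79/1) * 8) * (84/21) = 328640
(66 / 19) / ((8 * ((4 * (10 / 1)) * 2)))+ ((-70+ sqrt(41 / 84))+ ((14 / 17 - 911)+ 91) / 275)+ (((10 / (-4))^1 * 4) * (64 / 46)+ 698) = sqrt(861) / 42+ 7263940227 / 11886400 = 611.81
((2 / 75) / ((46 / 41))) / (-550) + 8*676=5130839959 / 948750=5408.00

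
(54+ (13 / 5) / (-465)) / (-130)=-125537 / 302250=-0.42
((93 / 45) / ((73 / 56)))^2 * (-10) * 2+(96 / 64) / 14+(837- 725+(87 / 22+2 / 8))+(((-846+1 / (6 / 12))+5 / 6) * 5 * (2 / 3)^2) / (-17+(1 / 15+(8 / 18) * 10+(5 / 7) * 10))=6475969076879 / 15547517370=416.53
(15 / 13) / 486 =5 / 2106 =0.00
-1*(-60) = 60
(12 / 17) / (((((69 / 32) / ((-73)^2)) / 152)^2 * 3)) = 2687438684422144 / 80937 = 33204080759.38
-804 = -804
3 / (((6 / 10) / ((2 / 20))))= 1 / 2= 0.50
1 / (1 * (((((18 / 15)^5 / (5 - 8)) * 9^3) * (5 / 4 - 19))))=3125 / 33539832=0.00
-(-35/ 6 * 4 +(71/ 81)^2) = 148049/ 6561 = 22.57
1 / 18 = 0.06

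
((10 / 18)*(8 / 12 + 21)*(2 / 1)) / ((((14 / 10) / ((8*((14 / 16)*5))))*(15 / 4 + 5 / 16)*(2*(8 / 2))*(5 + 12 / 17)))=8500 / 2619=3.25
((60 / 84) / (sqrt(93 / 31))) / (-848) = -5 * sqrt(3) / 17808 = -0.00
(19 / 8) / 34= 19 / 272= 0.07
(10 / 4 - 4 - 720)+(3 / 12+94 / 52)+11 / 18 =-336413 / 468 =-718.83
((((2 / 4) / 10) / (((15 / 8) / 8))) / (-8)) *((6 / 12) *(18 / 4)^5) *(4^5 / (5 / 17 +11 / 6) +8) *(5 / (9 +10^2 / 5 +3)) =-261252459 / 138880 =-1881.14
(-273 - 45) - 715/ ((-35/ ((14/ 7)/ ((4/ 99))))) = 9705/ 14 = 693.21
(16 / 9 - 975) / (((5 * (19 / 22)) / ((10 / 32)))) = -5071 / 72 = -70.43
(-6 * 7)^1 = -42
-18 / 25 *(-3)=54 / 25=2.16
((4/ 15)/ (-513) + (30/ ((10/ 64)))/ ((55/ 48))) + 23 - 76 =1939439/ 16929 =114.56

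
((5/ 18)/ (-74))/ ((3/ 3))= -5/ 1332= -0.00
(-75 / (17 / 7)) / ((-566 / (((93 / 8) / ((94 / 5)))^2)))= 113518125 / 5441279488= 0.02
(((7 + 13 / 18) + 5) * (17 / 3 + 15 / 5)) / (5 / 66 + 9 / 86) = 1408121 / 2304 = 611.16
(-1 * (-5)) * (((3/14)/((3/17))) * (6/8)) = 4.55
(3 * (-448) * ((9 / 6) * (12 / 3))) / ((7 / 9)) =-10368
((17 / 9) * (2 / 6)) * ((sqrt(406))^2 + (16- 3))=7123 / 27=263.81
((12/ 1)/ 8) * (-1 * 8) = -12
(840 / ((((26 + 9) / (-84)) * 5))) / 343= -1.18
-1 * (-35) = 35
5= 5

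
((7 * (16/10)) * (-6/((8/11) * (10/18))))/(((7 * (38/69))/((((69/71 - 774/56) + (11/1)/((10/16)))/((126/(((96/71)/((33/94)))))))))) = -3675149208/586646375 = -6.26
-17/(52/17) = -289/52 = -5.56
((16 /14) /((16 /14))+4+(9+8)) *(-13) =-286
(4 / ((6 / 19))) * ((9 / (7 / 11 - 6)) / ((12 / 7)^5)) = -3512663 / 2446848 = -1.44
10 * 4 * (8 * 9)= 2880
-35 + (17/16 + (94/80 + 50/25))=-2461/80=-30.76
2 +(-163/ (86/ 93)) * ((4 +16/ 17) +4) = -1150622/ 731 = -1574.04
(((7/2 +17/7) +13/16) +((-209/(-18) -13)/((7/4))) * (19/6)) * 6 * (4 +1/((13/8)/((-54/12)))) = 25570/819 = 31.22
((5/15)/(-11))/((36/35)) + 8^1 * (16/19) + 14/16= 7.58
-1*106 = -106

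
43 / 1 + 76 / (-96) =1013 / 24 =42.21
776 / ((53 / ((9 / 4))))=1746 / 53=32.94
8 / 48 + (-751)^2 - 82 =3383515 / 6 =563919.17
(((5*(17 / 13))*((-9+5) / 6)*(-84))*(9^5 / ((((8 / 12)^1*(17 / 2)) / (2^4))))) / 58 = 396809280 / 377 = 1052544.51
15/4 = 3.75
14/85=0.16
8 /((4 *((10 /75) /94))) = 1410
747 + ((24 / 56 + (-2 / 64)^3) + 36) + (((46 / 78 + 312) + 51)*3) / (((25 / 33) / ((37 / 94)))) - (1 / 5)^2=1350.12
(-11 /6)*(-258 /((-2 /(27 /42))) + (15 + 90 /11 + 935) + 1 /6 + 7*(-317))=136027 /63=2159.16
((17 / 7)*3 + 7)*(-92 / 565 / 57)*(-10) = 18400 / 45087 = 0.41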